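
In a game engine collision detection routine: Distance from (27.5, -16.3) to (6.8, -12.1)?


dx=-20.7, dy=4.2
d^2 = (-20.7)^2 + 4.2^2 = 446.13
d = sqrt(446.13) = 21.1218

21.1218


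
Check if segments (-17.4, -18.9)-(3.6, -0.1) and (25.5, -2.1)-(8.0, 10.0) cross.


Cross products: d1=813.09, d2=229.99, d3=-453.72, d4=129.38
d1*d2 < 0 and d3*d4 < 0? no

No, they don't intersect


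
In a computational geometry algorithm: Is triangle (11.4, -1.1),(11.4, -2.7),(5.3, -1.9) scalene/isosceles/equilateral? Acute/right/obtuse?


Side lengths squared: AB^2=2.56, BC^2=37.85, CA^2=37.85
Sorted: [2.56, 37.85, 37.85]
By sides: Isosceles, By angles: Acute

Isosceles, Acute


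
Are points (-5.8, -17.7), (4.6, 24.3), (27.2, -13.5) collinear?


Cross product: (4.6-(-5.8))*((-13.5)-(-17.7)) - (24.3-(-17.7))*(27.2-(-5.8))
= -1342.32

No, not collinear


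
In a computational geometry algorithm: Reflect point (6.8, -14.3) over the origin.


Reflection over origin: (x,y) -> (-x,-y)
(6.8, -14.3) -> (-6.8, 14.3)

(-6.8, 14.3)


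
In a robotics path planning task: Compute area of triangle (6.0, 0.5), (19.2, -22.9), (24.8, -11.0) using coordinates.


Area = |x_A(y_B-y_C) + x_B(y_C-y_A) + x_C(y_A-y_B)|/2
= |(-71.4) + (-220.8) + 580.32|/2
= 288.12/2 = 144.06

144.06


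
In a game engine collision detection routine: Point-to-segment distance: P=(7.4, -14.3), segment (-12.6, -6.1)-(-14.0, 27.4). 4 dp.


Project P onto AB: t = 0 (clamped to [0,1])
Closest point on segment: (-12.6, -6.1)
Distance: 21.6157

21.6157


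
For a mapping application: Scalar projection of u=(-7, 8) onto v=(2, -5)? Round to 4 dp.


u.v = -54, |v| = sqrt(29) = 5.3852
Scalar projection = u.v / |v| = -54 / sqrt(29) = -10.0275

-10.0275


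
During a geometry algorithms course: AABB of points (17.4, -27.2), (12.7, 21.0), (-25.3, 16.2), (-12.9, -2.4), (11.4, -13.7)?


x range: [-25.3, 17.4]
y range: [-27.2, 21]
Bounding box: (-25.3,-27.2) to (17.4,21)

(-25.3,-27.2) to (17.4,21)


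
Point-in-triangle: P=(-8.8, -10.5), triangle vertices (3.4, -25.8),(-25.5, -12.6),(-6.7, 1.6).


Cross products: AB x AP = -281.13, BC x BP = -197.66, CA x CP = -179.75
All same sign? yes

Yes, inside


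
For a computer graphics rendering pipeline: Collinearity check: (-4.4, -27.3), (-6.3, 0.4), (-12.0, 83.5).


Cross product: ((-6.3)-(-4.4))*(83.5-(-27.3)) - (0.4-(-27.3))*((-12)-(-4.4))
= 0

Yes, collinear


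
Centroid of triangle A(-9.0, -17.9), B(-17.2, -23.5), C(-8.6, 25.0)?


Centroid = ((x_A+x_B+x_C)/3, (y_A+y_B+y_C)/3)
= (((-9)+(-17.2)+(-8.6))/3, ((-17.9)+(-23.5)+25)/3)
= (-11.6, -5.4667)

(-11.6, -5.4667)


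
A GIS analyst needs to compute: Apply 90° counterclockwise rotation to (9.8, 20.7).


90° CCW: (x,y) -> (-y, x)
(9.8,20.7) -> (-20.7, 9.8)

(-20.7, 9.8)


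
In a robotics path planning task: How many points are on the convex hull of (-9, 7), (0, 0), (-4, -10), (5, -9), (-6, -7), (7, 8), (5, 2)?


Convex hull vertices (CCW): (-9, 7), (-6, -7), (-4, -10), (5, -9), (7, 8)
Count = 5

5


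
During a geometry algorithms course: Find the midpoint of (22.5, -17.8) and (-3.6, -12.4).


M = ((22.5+(-3.6))/2, ((-17.8)+(-12.4))/2)
= (9.45, -15.1)

(9.45, -15.1)


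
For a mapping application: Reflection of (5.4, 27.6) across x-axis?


Reflection over x-axis: (x,y) -> (x,-y)
(5.4, 27.6) -> (5.4, -27.6)

(5.4, -27.6)


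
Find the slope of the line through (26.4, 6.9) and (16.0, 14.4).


slope = (y2-y1)/(x2-x1) = (14.4-6.9)/(16-26.4) = 7.5/(-10.4) = -0.7212

-0.7212


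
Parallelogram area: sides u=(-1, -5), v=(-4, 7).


|u x v| = |(-1)*7 - (-5)*(-4)|
= |(-7) - 20| = 27

27


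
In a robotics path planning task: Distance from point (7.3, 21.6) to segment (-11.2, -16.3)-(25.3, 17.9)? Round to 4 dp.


Project P onto AB: t = 0.788 (clamped to [0,1])
Closest point on segment: (17.5611, 10.6488)
Distance: 15.0073

15.0073


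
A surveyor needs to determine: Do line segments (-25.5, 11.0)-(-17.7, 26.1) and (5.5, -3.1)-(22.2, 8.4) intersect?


Cross products: d1=591.97, d2=754.44, d3=-578.08, d4=-740.55
d1*d2 < 0 and d3*d4 < 0? no

No, they don't intersect


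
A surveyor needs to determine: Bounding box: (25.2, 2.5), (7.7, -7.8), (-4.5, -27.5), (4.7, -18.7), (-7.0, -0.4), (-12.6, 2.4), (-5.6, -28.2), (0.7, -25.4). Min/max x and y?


x range: [-12.6, 25.2]
y range: [-28.2, 2.5]
Bounding box: (-12.6,-28.2) to (25.2,2.5)

(-12.6,-28.2) to (25.2,2.5)


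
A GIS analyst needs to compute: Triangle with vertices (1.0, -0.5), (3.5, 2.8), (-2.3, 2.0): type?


Side lengths squared: AB^2=17.14, BC^2=34.28, CA^2=17.14
Sorted: [17.14, 17.14, 34.28]
By sides: Isosceles, By angles: Right

Isosceles, Right


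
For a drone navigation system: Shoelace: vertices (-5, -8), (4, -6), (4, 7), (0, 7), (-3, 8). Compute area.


Shoelace sum: ((-5)*(-6) - 4*(-8)) + (4*7 - 4*(-6)) + (4*7 - 0*7) + (0*8 - (-3)*7) + ((-3)*(-8) - (-5)*8)
= 227
Area = |227|/2 = 113.5

113.5


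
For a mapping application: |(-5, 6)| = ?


|u| = sqrt((-5)^2 + 6^2) = sqrt(61) = 7.8102

7.8102


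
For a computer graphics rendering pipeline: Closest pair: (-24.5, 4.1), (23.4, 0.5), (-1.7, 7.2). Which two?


d(P0,P1) = 48.0351, d(P0,P2) = 23.0098, d(P1,P2) = 25.9788
Closest: P0 and P2

Closest pair: (-24.5, 4.1) and (-1.7, 7.2), distance = 23.0098


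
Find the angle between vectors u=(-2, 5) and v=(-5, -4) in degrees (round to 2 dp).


u.v = -10, |u| = sqrt(29) = 5.3852, |v| = sqrt(41) = 6.4031
cos(theta) = u.v/(|u||v|) = -10/sqrt(1189) = -0.290007
theta = acos(-0.290007) = 106.86 degrees

106.86 degrees


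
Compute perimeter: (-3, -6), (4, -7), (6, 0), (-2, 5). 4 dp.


Sides: (-3, -6)->(4, -7): sqrt(50) = 7.071068, (4, -7)->(6, 0): sqrt(53) = 7.28011, (6, 0)->(-2, 5): sqrt(89) = 9.433981, (-2, 5)->(-3, -6): sqrt(122) = 11.045361
Sum = 34.83052
Perimeter = 34.8305

34.8305


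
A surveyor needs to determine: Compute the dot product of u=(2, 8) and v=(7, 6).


u . v = u_x*v_x + u_y*v_y = 2*7 + 8*6
= 14 + 48 = 62

62


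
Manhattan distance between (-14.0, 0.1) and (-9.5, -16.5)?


|(-14)-(-9.5)| + |0.1-(-16.5)| = 4.5 + 16.6 = 21.1

21.1


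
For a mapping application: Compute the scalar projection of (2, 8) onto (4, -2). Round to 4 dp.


u.v = -8, |v| = sqrt(20) = 4.4721
Scalar projection = u.v / |v| = -8 / sqrt(20) = -1.7889

-1.7889


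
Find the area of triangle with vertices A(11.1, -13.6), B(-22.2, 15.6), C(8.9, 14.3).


Area = |x_A(y_B-y_C) + x_B(y_C-y_A) + x_C(y_A-y_B)|/2
= |14.43 + (-619.38) + (-259.88)|/2
= 864.83/2 = 432.415

432.415


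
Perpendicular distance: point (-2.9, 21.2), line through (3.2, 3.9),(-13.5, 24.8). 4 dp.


|cross product| = 161.42
|line direction| = sqrt(715.7) = 26.7526
Distance = 161.42/sqrt(715.7) = 6.0338

6.0338


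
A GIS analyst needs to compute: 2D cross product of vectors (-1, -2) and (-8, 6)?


u x v = u_x*v_y - u_y*v_x = (-1)*6 - (-2)*(-8)
= (-6) - 16 = -22

-22


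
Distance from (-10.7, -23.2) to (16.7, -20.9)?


dx=27.4, dy=2.3
d^2 = 27.4^2 + 2.3^2 = 756.05
d = sqrt(756.05) = 27.4964

27.4964


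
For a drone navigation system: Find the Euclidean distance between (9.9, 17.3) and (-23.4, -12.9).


dx=-33.3, dy=-30.2
d^2 = (-33.3)^2 + (-30.2)^2 = 2020.93
d = sqrt(2020.93) = 44.9548

44.9548


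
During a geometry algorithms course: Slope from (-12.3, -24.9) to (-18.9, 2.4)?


slope = (y2-y1)/(x2-x1) = (2.4-(-24.9))/((-18.9)-(-12.3)) = 27.3/(-6.6) = -4.1364

-4.1364


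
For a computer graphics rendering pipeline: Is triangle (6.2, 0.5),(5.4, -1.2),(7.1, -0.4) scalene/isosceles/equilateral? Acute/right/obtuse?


Side lengths squared: AB^2=3.53, BC^2=3.53, CA^2=1.62
Sorted: [1.62, 3.53, 3.53]
By sides: Isosceles, By angles: Acute

Isosceles, Acute


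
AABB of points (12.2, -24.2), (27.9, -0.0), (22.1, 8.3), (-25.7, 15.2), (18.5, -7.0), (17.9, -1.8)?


x range: [-25.7, 27.9]
y range: [-24.2, 15.2]
Bounding box: (-25.7,-24.2) to (27.9,15.2)

(-25.7,-24.2) to (27.9,15.2)


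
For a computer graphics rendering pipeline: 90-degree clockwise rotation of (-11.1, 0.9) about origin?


90° CW: (x,y) -> (y, -x)
(-11.1,0.9) -> (0.9, 11.1)

(0.9, 11.1)


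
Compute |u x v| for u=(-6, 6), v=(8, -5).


|u x v| = |(-6)*(-5) - 6*8|
= |30 - 48| = 18

18


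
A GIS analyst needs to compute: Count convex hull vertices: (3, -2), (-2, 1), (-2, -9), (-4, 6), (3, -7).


Convex hull vertices (CCW): (-4, 6), (-2, -9), (3, -7), (3, -2)
Count = 4

4


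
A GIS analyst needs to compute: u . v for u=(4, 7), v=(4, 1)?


u . v = u_x*v_x + u_y*v_y = 4*4 + 7*1
= 16 + 7 = 23

23


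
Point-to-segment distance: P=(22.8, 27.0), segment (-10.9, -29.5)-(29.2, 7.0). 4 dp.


Project P onto AB: t = 1 (clamped to [0,1])
Closest point on segment: (29.2, 7)
Distance: 20.999

20.999


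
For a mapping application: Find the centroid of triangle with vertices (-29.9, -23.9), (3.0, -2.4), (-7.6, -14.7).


Centroid = ((x_A+x_B+x_C)/3, (y_A+y_B+y_C)/3)
= (((-29.9)+3+(-7.6))/3, ((-23.9)+(-2.4)+(-14.7))/3)
= (-11.5, -13.6667)

(-11.5, -13.6667)


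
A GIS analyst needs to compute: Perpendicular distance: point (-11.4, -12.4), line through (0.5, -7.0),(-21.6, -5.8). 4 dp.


|cross product| = 133.62
|line direction| = sqrt(489.85) = 22.1326
Distance = 133.62/sqrt(489.85) = 6.0373

6.0373


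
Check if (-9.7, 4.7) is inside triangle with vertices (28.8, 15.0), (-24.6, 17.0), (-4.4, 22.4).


Cross products: AB x AP = 627.02, BC x BP = -328.92, CA x CP = -626.86
All same sign? no

No, outside


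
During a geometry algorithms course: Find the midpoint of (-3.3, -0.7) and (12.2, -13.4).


M = (((-3.3)+12.2)/2, ((-0.7)+(-13.4))/2)
= (4.45, -7.05)

(4.45, -7.05)


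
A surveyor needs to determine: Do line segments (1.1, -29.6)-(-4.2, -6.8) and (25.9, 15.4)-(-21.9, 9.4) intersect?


Cross products: d1=2002.2, d2=880.56, d3=-803.94, d4=317.7
d1*d2 < 0 and d3*d4 < 0? no

No, they don't intersect


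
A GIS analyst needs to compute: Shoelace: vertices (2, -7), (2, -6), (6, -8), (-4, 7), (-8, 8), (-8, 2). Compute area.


Shoelace sum: (2*(-6) - 2*(-7)) + (2*(-8) - 6*(-6)) + (6*7 - (-4)*(-8)) + ((-4)*8 - (-8)*7) + ((-8)*2 - (-8)*8) + ((-8)*(-7) - 2*2)
= 156
Area = |156|/2 = 78

78


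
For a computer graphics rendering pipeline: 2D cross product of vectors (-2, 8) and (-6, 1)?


u x v = u_x*v_y - u_y*v_x = (-2)*1 - 8*(-6)
= (-2) - (-48) = 46

46


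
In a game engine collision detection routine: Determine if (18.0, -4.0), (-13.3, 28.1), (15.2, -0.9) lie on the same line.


Cross product: ((-13.3)-18)*((-0.9)-(-4)) - (28.1-(-4))*(15.2-18)
= -7.15

No, not collinear


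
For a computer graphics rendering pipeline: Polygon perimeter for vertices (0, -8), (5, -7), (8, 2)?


Sides: (0, -8)->(5, -7): sqrt(26) = 5.09902, (5, -7)->(8, 2): sqrt(90) = 9.486833, (8, 2)->(0, -8): sqrt(164) = 12.806248
Sum = 27.392101
Perimeter = 27.3921

27.3921


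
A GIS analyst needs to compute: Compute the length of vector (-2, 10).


|u| = sqrt((-2)^2 + 10^2) = sqrt(104) = 10.198

10.198


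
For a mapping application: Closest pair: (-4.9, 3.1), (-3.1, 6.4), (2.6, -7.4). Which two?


d(P0,P1) = 3.759, d(P0,P2) = 12.9035, d(P1,P2) = 14.9308
Closest: P0 and P1

Closest pair: (-4.9, 3.1) and (-3.1, 6.4), distance = 3.759


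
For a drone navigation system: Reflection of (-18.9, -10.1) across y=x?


Reflection over y=x: (x,y) -> (y,x)
(-18.9, -10.1) -> (-10.1, -18.9)

(-10.1, -18.9)


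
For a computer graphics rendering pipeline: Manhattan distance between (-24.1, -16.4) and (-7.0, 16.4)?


|(-24.1)-(-7)| + |(-16.4)-16.4| = 17.1 + 32.8 = 49.9

49.9


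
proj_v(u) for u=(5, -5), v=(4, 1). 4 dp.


u.v = 15, |v| = sqrt(17) = 4.1231
Scalar projection = u.v / |v| = 15 / sqrt(17) = 3.638

3.638


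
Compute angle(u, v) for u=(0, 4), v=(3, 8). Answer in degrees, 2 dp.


u.v = 32, |u| = sqrt(16) = 4, |v| = sqrt(73) = 8.544
cos(theta) = u.v/(|u||v|) = 32/sqrt(1168) = 0.936329
theta = acos(0.936329) = 20.56 degrees

20.56 degrees


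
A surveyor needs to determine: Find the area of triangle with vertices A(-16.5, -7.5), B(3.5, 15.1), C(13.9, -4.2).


Area = |x_A(y_B-y_C) + x_B(y_C-y_A) + x_C(y_A-y_B)|/2
= |(-318.45) + 11.55 + (-314.14)|/2
= 621.04/2 = 310.52

310.52


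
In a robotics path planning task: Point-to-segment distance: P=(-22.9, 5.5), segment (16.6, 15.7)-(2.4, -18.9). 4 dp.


Project P onto AB: t = 0.6533 (clamped to [0,1])
Closest point on segment: (7.3233, -6.9038)
Distance: 32.6696

32.6696


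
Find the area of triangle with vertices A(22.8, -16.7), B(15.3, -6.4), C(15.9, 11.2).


Area = |x_A(y_B-y_C) + x_B(y_C-y_A) + x_C(y_A-y_B)|/2
= |(-401.28) + 426.87 + (-163.77)|/2
= 138.18/2 = 69.09

69.09


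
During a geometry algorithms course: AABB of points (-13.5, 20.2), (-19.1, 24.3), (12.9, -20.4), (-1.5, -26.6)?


x range: [-19.1, 12.9]
y range: [-26.6, 24.3]
Bounding box: (-19.1,-26.6) to (12.9,24.3)

(-19.1,-26.6) to (12.9,24.3)


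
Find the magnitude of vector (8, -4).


|u| = sqrt(8^2 + (-4)^2) = sqrt(80) = 8.9443

8.9443


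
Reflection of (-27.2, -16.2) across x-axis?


Reflection over x-axis: (x,y) -> (x,-y)
(-27.2, -16.2) -> (-27.2, 16.2)

(-27.2, 16.2)


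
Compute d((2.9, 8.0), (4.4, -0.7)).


dx=1.5, dy=-8.7
d^2 = 1.5^2 + (-8.7)^2 = 77.94
d = sqrt(77.94) = 8.8284

8.8284


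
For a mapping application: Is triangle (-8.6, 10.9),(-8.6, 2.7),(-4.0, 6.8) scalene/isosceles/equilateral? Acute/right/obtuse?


Side lengths squared: AB^2=67.24, BC^2=37.97, CA^2=37.97
Sorted: [37.97, 37.97, 67.24]
By sides: Isosceles, By angles: Acute

Isosceles, Acute


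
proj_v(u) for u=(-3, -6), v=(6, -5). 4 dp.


u.v = 12, |v| = sqrt(61) = 7.8102
Scalar projection = u.v / |v| = 12 / sqrt(61) = 1.5364

1.5364


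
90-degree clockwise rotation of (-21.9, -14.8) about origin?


90° CW: (x,y) -> (y, -x)
(-21.9,-14.8) -> (-14.8, 21.9)

(-14.8, 21.9)


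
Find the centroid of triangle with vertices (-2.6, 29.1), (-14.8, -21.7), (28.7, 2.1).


Centroid = ((x_A+x_B+x_C)/3, (y_A+y_B+y_C)/3)
= (((-2.6)+(-14.8)+28.7)/3, (29.1+(-21.7)+2.1)/3)
= (3.7667, 3.1667)

(3.7667, 3.1667)


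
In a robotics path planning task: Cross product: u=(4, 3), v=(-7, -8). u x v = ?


u x v = u_x*v_y - u_y*v_x = 4*(-8) - 3*(-7)
= (-32) - (-21) = -11

-11


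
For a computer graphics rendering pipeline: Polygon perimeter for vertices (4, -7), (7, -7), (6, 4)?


Sides: (4, -7)->(7, -7): sqrt(9) = 3, (7, -7)->(6, 4): sqrt(122) = 11.045361, (6, 4)->(4, -7): sqrt(125) = 11.18034
Sum = 25.225701
Perimeter = 25.2257

25.2257


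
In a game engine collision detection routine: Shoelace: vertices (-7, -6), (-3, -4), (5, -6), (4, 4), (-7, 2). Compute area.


Shoelace sum: ((-7)*(-4) - (-3)*(-6)) + ((-3)*(-6) - 5*(-4)) + (5*4 - 4*(-6)) + (4*2 - (-7)*4) + ((-7)*(-6) - (-7)*2)
= 184
Area = |184|/2 = 92

92


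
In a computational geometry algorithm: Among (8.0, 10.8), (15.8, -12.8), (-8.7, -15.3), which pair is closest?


d(P0,P1) = 24.8556, d(P0,P2) = 30.9855, d(P1,P2) = 24.6272
Closest: P1 and P2

Closest pair: (15.8, -12.8) and (-8.7, -15.3), distance = 24.6272


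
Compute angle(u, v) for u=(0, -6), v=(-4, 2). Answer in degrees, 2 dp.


u.v = -12, |u| = sqrt(36) = 6, |v| = sqrt(20) = 4.4721
cos(theta) = u.v/(|u||v|) = -12/sqrt(720) = -0.447214
theta = acos(-0.447214) = 116.57 degrees

116.57 degrees


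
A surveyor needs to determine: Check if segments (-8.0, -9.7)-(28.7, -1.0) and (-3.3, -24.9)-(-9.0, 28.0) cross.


Cross products: d1=161.99, d2=-1829.03, d3=-598.73, d4=1392.29
d1*d2 < 0 and d3*d4 < 0? yes

Yes, they intersect


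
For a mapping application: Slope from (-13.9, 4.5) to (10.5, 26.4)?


slope = (y2-y1)/(x2-x1) = (26.4-4.5)/(10.5-(-13.9)) = 21.9/24.4 = 0.8975

0.8975


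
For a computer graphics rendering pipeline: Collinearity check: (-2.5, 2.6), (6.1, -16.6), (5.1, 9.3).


Cross product: (6.1-(-2.5))*(9.3-2.6) - ((-16.6)-2.6)*(5.1-(-2.5))
= 203.54

No, not collinear


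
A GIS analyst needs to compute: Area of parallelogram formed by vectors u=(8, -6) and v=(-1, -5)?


|u x v| = |8*(-5) - (-6)*(-1)|
= |(-40) - 6| = 46

46


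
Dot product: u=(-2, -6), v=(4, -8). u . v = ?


u . v = u_x*v_x + u_y*v_y = (-2)*4 + (-6)*(-8)
= (-8) + 48 = 40

40


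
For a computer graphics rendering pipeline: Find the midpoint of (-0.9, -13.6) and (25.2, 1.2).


M = (((-0.9)+25.2)/2, ((-13.6)+1.2)/2)
= (12.15, -6.2)

(12.15, -6.2)


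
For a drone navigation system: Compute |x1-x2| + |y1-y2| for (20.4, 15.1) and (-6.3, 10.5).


|20.4-(-6.3)| + |15.1-10.5| = 26.7 + 4.6 = 31.3

31.3


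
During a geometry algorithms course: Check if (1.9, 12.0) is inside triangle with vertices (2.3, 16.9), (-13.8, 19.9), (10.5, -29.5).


Cross products: AB x AP = 80.09, BC x BP = 583.61, CA x CP = 58.74
All same sign? yes

Yes, inside


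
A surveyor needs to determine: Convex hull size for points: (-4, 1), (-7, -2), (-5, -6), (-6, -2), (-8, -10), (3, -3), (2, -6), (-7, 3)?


Convex hull vertices (CCW): (-8, -10), (2, -6), (3, -3), (-7, 3)
Count = 4

4


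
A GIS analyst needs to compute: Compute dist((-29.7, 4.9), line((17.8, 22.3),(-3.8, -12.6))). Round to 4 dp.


|cross product| = 1281.91
|line direction| = sqrt(1684.57) = 41.0435
Distance = 1281.91/sqrt(1684.57) = 31.2329

31.2329


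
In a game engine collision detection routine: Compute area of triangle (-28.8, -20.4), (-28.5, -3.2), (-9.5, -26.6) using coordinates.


Area = |x_A(y_B-y_C) + x_B(y_C-y_A) + x_C(y_A-y_B)|/2
= |(-673.92) + 176.7 + 163.4|/2
= 333.82/2 = 166.91

166.91


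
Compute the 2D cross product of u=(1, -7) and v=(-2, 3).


u x v = u_x*v_y - u_y*v_x = 1*3 - (-7)*(-2)
= 3 - 14 = -11

-11


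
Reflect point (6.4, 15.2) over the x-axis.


Reflection over x-axis: (x,y) -> (x,-y)
(6.4, 15.2) -> (6.4, -15.2)

(6.4, -15.2)


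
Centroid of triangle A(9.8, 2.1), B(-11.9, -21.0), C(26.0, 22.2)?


Centroid = ((x_A+x_B+x_C)/3, (y_A+y_B+y_C)/3)
= ((9.8+(-11.9)+26)/3, (2.1+(-21)+22.2)/3)
= (7.9667, 1.1)

(7.9667, 1.1)


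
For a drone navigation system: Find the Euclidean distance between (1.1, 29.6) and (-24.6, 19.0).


dx=-25.7, dy=-10.6
d^2 = (-25.7)^2 + (-10.6)^2 = 772.85
d = sqrt(772.85) = 27.8002

27.8002


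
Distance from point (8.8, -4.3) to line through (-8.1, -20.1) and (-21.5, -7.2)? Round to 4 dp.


|cross product| = 429.73
|line direction| = sqrt(345.97) = 18.6003
Distance = 429.73/sqrt(345.97) = 23.1034

23.1034


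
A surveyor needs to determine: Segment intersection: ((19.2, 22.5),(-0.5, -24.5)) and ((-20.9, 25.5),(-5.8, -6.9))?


Cross products: d1=1253.94, d2=-94.04, d3=-1943.8, d4=-595.82
d1*d2 < 0 and d3*d4 < 0? no

No, they don't intersect


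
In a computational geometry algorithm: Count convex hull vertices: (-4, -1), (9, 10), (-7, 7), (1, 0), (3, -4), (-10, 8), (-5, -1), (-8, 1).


Convex hull vertices (CCW): (-10, 8), (-8, 1), (-5, -1), (3, -4), (9, 10)
Count = 5

5


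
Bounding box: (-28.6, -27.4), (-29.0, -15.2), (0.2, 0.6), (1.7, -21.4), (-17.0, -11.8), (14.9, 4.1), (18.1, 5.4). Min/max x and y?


x range: [-29, 18.1]
y range: [-27.4, 5.4]
Bounding box: (-29,-27.4) to (18.1,5.4)

(-29,-27.4) to (18.1,5.4)


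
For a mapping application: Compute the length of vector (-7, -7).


|u| = sqrt((-7)^2 + (-7)^2) = sqrt(98) = 9.8995

9.8995


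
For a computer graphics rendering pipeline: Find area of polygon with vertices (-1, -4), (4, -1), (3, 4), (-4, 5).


Shoelace sum: ((-1)*(-1) - 4*(-4)) + (4*4 - 3*(-1)) + (3*5 - (-4)*4) + ((-4)*(-4) - (-1)*5)
= 88
Area = |88|/2 = 44

44


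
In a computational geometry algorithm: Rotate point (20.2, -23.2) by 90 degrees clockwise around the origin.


90° CW: (x,y) -> (y, -x)
(20.2,-23.2) -> (-23.2, -20.2)

(-23.2, -20.2)


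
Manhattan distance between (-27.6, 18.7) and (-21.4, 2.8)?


|(-27.6)-(-21.4)| + |18.7-2.8| = 6.2 + 15.9 = 22.1

22.1


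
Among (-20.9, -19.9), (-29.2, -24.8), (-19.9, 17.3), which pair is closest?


d(P0,P1) = 9.6385, d(P0,P2) = 37.2134, d(P1,P2) = 43.115
Closest: P0 and P1

Closest pair: (-20.9, -19.9) and (-29.2, -24.8), distance = 9.6385


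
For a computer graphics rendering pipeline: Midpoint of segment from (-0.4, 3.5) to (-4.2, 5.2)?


M = (((-0.4)+(-4.2))/2, (3.5+5.2)/2)
= (-2.3, 4.35)

(-2.3, 4.35)


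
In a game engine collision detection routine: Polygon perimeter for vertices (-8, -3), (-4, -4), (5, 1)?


Sides: (-8, -3)->(-4, -4): sqrt(17) = 4.123106, (-4, -4)->(5, 1): sqrt(106) = 10.29563, (5, 1)->(-8, -3): sqrt(185) = 13.601471
Sum = 28.020207
Perimeter = 28.0202

28.0202


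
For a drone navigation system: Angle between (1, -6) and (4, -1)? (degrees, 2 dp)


u.v = 10, |u| = sqrt(37) = 6.0828, |v| = sqrt(17) = 4.1231
cos(theta) = u.v/(|u||v|) = 10/sqrt(629) = 0.398726
theta = acos(0.398726) = 66.5 degrees

66.5 degrees


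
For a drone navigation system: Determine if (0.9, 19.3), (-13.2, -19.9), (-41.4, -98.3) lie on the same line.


Cross product: ((-13.2)-0.9)*((-98.3)-19.3) - ((-19.9)-19.3)*((-41.4)-0.9)
= 0

Yes, collinear


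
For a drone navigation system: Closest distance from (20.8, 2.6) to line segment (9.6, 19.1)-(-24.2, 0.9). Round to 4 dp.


Project P onto AB: t = 0 (clamped to [0,1])
Closest point on segment: (9.6, 19.1)
Distance: 19.9422

19.9422


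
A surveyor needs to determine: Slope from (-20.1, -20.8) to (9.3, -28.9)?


slope = (y2-y1)/(x2-x1) = ((-28.9)-(-20.8))/(9.3-(-20.1)) = (-8.1)/29.4 = -0.2755

-0.2755


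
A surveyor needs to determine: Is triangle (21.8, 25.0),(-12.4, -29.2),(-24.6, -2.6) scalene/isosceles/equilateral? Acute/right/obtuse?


Side lengths squared: AB^2=4107.28, BC^2=856.4, CA^2=2914.72
Sorted: [856.4, 2914.72, 4107.28]
By sides: Scalene, By angles: Obtuse

Scalene, Obtuse


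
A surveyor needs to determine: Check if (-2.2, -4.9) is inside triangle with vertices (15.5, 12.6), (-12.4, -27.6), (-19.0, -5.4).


Cross products: AB x AP = -223.29, BC x BP = -376.26, CA x CP = -285.15
All same sign? yes

Yes, inside


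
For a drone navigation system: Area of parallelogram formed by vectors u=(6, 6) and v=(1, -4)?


|u x v| = |6*(-4) - 6*1|
= |(-24) - 6| = 30

30


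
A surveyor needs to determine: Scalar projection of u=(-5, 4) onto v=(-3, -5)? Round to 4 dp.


u.v = -5, |v| = sqrt(34) = 5.831
Scalar projection = u.v / |v| = -5 / sqrt(34) = -0.8575

-0.8575


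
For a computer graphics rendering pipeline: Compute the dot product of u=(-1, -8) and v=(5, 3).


u . v = u_x*v_x + u_y*v_y = (-1)*5 + (-8)*3
= (-5) + (-24) = -29

-29


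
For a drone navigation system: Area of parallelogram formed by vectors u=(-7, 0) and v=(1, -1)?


|u x v| = |(-7)*(-1) - 0*1|
= |7 - 0| = 7

7


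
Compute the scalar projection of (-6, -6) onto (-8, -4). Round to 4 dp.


u.v = 72, |v| = sqrt(80) = 8.9443
Scalar projection = u.v / |v| = 72 / sqrt(80) = 8.0498

8.0498


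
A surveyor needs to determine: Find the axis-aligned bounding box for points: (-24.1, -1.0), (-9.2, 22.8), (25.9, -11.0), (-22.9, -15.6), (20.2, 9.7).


x range: [-24.1, 25.9]
y range: [-15.6, 22.8]
Bounding box: (-24.1,-15.6) to (25.9,22.8)

(-24.1,-15.6) to (25.9,22.8)


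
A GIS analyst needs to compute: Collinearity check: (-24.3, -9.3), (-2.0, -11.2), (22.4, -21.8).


Cross product: ((-2)-(-24.3))*((-21.8)-(-9.3)) - ((-11.2)-(-9.3))*(22.4-(-24.3))
= -190.02

No, not collinear


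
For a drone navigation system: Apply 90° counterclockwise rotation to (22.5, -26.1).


90° CCW: (x,y) -> (-y, x)
(22.5,-26.1) -> (26.1, 22.5)

(26.1, 22.5)


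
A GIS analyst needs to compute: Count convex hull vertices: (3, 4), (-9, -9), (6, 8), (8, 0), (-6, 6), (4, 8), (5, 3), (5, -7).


Convex hull vertices (CCW): (-9, -9), (5, -7), (8, 0), (6, 8), (4, 8), (-6, 6)
Count = 6

6


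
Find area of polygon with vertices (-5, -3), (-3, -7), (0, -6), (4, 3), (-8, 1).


Shoelace sum: ((-5)*(-7) - (-3)*(-3)) + ((-3)*(-6) - 0*(-7)) + (0*3 - 4*(-6)) + (4*1 - (-8)*3) + ((-8)*(-3) - (-5)*1)
= 125
Area = |125|/2 = 62.5

62.5


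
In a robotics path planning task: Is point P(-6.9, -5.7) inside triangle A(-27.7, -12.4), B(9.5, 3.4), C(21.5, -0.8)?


Cross products: AB x AP = -79.4, BC x BP = -178.08, CA x CP = -88.36
All same sign? yes

Yes, inside


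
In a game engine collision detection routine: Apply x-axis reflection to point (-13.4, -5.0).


Reflection over x-axis: (x,y) -> (x,-y)
(-13.4, -5) -> (-13.4, 5)

(-13.4, 5)


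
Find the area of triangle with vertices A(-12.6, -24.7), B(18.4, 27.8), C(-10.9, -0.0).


Area = |x_A(y_B-y_C) + x_B(y_C-y_A) + x_C(y_A-y_B)|/2
= |(-350.28) + 454.48 + 572.25|/2
= 676.45/2 = 338.225

338.225


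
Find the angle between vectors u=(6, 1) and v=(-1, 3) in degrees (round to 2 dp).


u.v = -3, |u| = sqrt(37) = 6.0828, |v| = sqrt(10) = 3.1623
cos(theta) = u.v/(|u||v|) = -3/sqrt(370) = -0.155963
theta = acos(-0.155963) = 98.97 degrees

98.97 degrees


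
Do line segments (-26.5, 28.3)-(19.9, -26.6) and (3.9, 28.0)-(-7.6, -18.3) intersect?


Cross products: d1=-1410.97, d2=1368.7, d3=1655.04, d4=-1124.63
d1*d2 < 0 and d3*d4 < 0? yes

Yes, they intersect


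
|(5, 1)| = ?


|u| = sqrt(5^2 + 1^2) = sqrt(26) = 5.099

5.099


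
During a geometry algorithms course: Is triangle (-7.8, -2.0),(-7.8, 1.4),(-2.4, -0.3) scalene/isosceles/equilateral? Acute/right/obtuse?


Side lengths squared: AB^2=11.56, BC^2=32.05, CA^2=32.05
Sorted: [11.56, 32.05, 32.05]
By sides: Isosceles, By angles: Acute

Isosceles, Acute


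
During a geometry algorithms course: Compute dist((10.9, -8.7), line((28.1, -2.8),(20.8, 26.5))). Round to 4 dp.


|cross product| = 547.03
|line direction| = sqrt(911.78) = 30.1957
Distance = 547.03/sqrt(911.78) = 18.1162

18.1162


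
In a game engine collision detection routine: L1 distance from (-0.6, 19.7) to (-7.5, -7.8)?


|(-0.6)-(-7.5)| + |19.7-(-7.8)| = 6.9 + 27.5 = 34.4

34.4


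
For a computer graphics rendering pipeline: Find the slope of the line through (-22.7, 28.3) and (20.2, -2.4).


slope = (y2-y1)/(x2-x1) = ((-2.4)-28.3)/(20.2-(-22.7)) = (-30.7)/42.9 = -0.7156

-0.7156


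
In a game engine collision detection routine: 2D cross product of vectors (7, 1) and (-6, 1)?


u x v = u_x*v_y - u_y*v_x = 7*1 - 1*(-6)
= 7 - (-6) = 13

13


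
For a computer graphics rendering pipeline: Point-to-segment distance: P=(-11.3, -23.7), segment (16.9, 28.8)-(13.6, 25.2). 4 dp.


Project P onto AB: t = 1 (clamped to [0,1])
Closest point on segment: (13.6, 25.2)
Distance: 54.8746

54.8746


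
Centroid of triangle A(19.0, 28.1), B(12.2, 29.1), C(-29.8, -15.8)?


Centroid = ((x_A+x_B+x_C)/3, (y_A+y_B+y_C)/3)
= ((19+12.2+(-29.8))/3, (28.1+29.1+(-15.8))/3)
= (0.4667, 13.8)

(0.4667, 13.8)


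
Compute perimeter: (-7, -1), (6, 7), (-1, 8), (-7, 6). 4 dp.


Sides: (-7, -1)->(6, 7): sqrt(233) = 15.264338, (6, 7)->(-1, 8): sqrt(50) = 7.071068, (-1, 8)->(-7, 6): sqrt(40) = 6.324555, (-7, 6)->(-7, -1): sqrt(49) = 7
Sum = 35.659961
Perimeter = 35.66

35.66


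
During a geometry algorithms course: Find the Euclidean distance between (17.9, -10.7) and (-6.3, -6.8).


dx=-24.2, dy=3.9
d^2 = (-24.2)^2 + 3.9^2 = 600.85
d = sqrt(600.85) = 24.5122

24.5122


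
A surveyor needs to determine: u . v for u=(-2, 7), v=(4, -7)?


u . v = u_x*v_x + u_y*v_y = (-2)*4 + 7*(-7)
= (-8) + (-49) = -57

-57


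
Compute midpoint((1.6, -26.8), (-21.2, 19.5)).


M = ((1.6+(-21.2))/2, ((-26.8)+19.5)/2)
= (-9.8, -3.65)

(-9.8, -3.65)


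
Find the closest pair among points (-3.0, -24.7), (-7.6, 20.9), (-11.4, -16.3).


d(P0,P1) = 45.8314, d(P0,P2) = 11.8794, d(P1,P2) = 37.3936
Closest: P0 and P2

Closest pair: (-3.0, -24.7) and (-11.4, -16.3), distance = 11.8794


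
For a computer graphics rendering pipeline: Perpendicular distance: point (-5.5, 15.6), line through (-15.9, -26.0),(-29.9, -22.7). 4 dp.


|cross product| = 616.72
|line direction| = sqrt(206.89) = 14.3837
Distance = 616.72/sqrt(206.89) = 42.8764

42.8764


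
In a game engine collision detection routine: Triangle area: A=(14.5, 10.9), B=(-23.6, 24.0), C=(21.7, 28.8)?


Area = |x_A(y_B-y_C) + x_B(y_C-y_A) + x_C(y_A-y_B)|/2
= |(-69.6) + (-422.44) + (-284.27)|/2
= 776.31/2 = 388.155

388.155


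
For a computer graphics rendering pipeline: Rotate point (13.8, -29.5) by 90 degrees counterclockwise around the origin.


90° CCW: (x,y) -> (-y, x)
(13.8,-29.5) -> (29.5, 13.8)

(29.5, 13.8)


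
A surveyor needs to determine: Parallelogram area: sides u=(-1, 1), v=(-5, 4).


|u x v| = |(-1)*4 - 1*(-5)|
= |(-4) - (-5)| = 1

1


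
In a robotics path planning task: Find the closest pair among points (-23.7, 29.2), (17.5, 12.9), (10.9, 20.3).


d(P0,P1) = 44.3072, d(P0,P2) = 35.7263, d(P1,P2) = 9.9156
Closest: P1 and P2

Closest pair: (17.5, 12.9) and (10.9, 20.3), distance = 9.9156


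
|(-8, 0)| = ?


|u| = sqrt((-8)^2 + 0^2) = sqrt(64) = 8

8


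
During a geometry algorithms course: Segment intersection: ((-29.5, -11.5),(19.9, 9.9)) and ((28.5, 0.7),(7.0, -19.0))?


Cross products: d1=-880.3, d2=-367.22, d3=-638.52, d4=-1151.6
d1*d2 < 0 and d3*d4 < 0? no

No, they don't intersect


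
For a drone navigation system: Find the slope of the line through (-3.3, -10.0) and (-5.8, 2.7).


slope = (y2-y1)/(x2-x1) = (2.7-(-10))/((-5.8)-(-3.3)) = 12.7/(-2.5) = -5.08

-5.08


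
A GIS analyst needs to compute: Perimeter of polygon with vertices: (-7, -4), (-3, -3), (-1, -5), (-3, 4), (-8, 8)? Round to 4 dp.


Sides: (-7, -4)->(-3, -3): sqrt(17) = 4.123106, (-3, -3)->(-1, -5): sqrt(8) = 2.828427, (-1, -5)->(-3, 4): sqrt(85) = 9.219544, (-3, 4)->(-8, 8): sqrt(41) = 6.403124, (-8, 8)->(-7, -4): sqrt(145) = 12.041595
Sum = 34.615796
Perimeter = 34.6158

34.6158


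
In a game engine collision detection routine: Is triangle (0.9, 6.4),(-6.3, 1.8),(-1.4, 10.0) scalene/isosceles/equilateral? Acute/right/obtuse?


Side lengths squared: AB^2=73, BC^2=91.25, CA^2=18.25
Sorted: [18.25, 73, 91.25]
By sides: Scalene, By angles: Right

Scalene, Right


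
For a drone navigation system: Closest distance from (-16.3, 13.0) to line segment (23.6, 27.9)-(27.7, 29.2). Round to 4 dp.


Project P onto AB: t = 0 (clamped to [0,1])
Closest point on segment: (23.6, 27.9)
Distance: 42.5913

42.5913


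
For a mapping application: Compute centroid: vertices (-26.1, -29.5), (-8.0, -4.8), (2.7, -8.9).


Centroid = ((x_A+x_B+x_C)/3, (y_A+y_B+y_C)/3)
= (((-26.1)+(-8)+2.7)/3, ((-29.5)+(-4.8)+(-8.9))/3)
= (-10.4667, -14.4)

(-10.4667, -14.4)


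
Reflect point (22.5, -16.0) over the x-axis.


Reflection over x-axis: (x,y) -> (x,-y)
(22.5, -16) -> (22.5, 16)

(22.5, 16)


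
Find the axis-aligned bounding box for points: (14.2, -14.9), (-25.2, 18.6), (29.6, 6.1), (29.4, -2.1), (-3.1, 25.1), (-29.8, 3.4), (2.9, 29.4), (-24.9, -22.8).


x range: [-29.8, 29.6]
y range: [-22.8, 29.4]
Bounding box: (-29.8,-22.8) to (29.6,29.4)

(-29.8,-22.8) to (29.6,29.4)


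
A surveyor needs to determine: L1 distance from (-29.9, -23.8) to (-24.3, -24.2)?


|(-29.9)-(-24.3)| + |(-23.8)-(-24.2)| = 5.6 + 0.4 = 6

6


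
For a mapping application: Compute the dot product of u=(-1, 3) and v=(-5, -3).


u . v = u_x*v_x + u_y*v_y = (-1)*(-5) + 3*(-3)
= 5 + (-9) = -4

-4


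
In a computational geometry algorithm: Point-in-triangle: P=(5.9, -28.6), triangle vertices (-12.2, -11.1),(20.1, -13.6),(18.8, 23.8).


Cross products: AB x AP = -520, BC x BP = 550.58, CA x CP = 1174.19
All same sign? no

No, outside


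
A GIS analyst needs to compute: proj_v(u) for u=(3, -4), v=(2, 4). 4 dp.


u.v = -10, |v| = sqrt(20) = 4.4721
Scalar projection = u.v / |v| = -10 / sqrt(20) = -2.2361

-2.2361


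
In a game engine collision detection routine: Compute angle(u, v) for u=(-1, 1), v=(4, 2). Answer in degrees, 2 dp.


u.v = -2, |u| = sqrt(2) = 1.4142, |v| = sqrt(20) = 4.4721
cos(theta) = u.v/(|u||v|) = -2/sqrt(40) = -0.316228
theta = acos(-0.316228) = 108.43 degrees

108.43 degrees


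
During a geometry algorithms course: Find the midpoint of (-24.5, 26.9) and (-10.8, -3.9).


M = (((-24.5)+(-10.8))/2, (26.9+(-3.9))/2)
= (-17.65, 11.5)

(-17.65, 11.5)


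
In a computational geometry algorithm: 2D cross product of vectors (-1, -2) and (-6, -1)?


u x v = u_x*v_y - u_y*v_x = (-1)*(-1) - (-2)*(-6)
= 1 - 12 = -11

-11


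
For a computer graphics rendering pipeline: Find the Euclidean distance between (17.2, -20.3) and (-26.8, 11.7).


dx=-44, dy=32
d^2 = (-44)^2 + 32^2 = 2960
d = sqrt(2960) = 54.4059

54.4059


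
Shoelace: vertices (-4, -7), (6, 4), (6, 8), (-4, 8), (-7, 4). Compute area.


Shoelace sum: ((-4)*4 - 6*(-7)) + (6*8 - 6*4) + (6*8 - (-4)*8) + ((-4)*4 - (-7)*8) + ((-7)*(-7) - (-4)*4)
= 235
Area = |235|/2 = 117.5

117.5


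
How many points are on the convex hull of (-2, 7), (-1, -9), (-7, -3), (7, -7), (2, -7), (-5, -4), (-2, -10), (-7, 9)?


Convex hull vertices (CCW): (-7, -3), (-2, -10), (7, -7), (-2, 7), (-7, 9)
Count = 5

5


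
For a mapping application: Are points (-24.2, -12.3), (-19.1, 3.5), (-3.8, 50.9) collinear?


Cross product: ((-19.1)-(-24.2))*(50.9-(-12.3)) - (3.5-(-12.3))*((-3.8)-(-24.2))
= 0

Yes, collinear


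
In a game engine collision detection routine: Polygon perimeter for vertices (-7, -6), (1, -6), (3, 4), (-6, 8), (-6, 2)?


Sides: (-7, -6)->(1, -6): sqrt(64) = 8, (1, -6)->(3, 4): sqrt(104) = 10.198039, (3, 4)->(-6, 8): sqrt(97) = 9.848858, (-6, 8)->(-6, 2): sqrt(36) = 6, (-6, 2)->(-7, -6): sqrt(65) = 8.062258
Sum = 42.109155
Perimeter = 42.1092

42.1092


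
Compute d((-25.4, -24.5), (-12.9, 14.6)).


dx=12.5, dy=39.1
d^2 = 12.5^2 + 39.1^2 = 1685.06
d = sqrt(1685.06) = 41.0495

41.0495


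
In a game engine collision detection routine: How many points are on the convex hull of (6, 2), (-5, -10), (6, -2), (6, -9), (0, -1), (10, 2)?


Convex hull vertices (CCW): (-5, -10), (6, -9), (10, 2), (6, 2), (0, -1)
Count = 5

5


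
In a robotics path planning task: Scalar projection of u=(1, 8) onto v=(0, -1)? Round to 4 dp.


u.v = -8, |v| = sqrt(1) = 1
Scalar projection = u.v / |v| = -8 / sqrt(1) = -8

-8


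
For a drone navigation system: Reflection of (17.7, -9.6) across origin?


Reflection over origin: (x,y) -> (-x,-y)
(17.7, -9.6) -> (-17.7, 9.6)

(-17.7, 9.6)


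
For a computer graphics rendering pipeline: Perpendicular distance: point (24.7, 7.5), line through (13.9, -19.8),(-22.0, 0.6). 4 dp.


|cross product| = 1200.39
|line direction| = sqrt(1704.97) = 41.2913
Distance = 1200.39/sqrt(1704.97) = 29.0713

29.0713


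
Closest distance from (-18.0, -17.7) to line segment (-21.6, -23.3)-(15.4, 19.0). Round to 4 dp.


Project P onto AB: t = 0.1172 (clamped to [0,1])
Closest point on segment: (-17.2644, -18.3434)
Distance: 0.9772

0.9772


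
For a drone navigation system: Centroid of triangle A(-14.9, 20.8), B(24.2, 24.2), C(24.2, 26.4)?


Centroid = ((x_A+x_B+x_C)/3, (y_A+y_B+y_C)/3)
= (((-14.9)+24.2+24.2)/3, (20.8+24.2+26.4)/3)
= (11.1667, 23.8)

(11.1667, 23.8)


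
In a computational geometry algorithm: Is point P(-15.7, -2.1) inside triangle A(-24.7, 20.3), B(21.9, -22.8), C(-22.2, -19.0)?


Cross products: AB x AP = -655.94, BC x BP = -769.99, CA x CP = -297.7
All same sign? yes

Yes, inside


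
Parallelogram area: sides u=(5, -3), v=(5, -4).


|u x v| = |5*(-4) - (-3)*5|
= |(-20) - (-15)| = 5

5


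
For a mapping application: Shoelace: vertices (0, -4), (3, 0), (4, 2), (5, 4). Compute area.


Shoelace sum: (0*0 - 3*(-4)) + (3*2 - 4*0) + (4*4 - 5*2) + (5*(-4) - 0*4)
= 4
Area = |4|/2 = 2

2


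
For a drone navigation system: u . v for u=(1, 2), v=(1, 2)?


u . v = u_x*v_x + u_y*v_y = 1*1 + 2*2
= 1 + 4 = 5

5


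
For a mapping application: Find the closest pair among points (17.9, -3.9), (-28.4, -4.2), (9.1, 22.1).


d(P0,P1) = 46.301, d(P0,P2) = 27.4489, d(P1,P2) = 45.8033
Closest: P0 and P2

Closest pair: (17.9, -3.9) and (9.1, 22.1), distance = 27.4489


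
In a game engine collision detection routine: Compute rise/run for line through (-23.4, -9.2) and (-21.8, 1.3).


slope = (y2-y1)/(x2-x1) = (1.3-(-9.2))/((-21.8)-(-23.4)) = 10.5/1.6 = 6.5625

6.5625


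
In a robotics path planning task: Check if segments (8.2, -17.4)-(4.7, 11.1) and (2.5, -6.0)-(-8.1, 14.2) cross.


Cross products: d1=5.7, d2=-225.7, d3=122.55, d4=353.95
d1*d2 < 0 and d3*d4 < 0? no

No, they don't intersect


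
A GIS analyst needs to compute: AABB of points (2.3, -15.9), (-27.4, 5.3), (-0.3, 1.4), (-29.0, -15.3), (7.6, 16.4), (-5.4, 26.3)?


x range: [-29, 7.6]
y range: [-15.9, 26.3]
Bounding box: (-29,-15.9) to (7.6,26.3)

(-29,-15.9) to (7.6,26.3)


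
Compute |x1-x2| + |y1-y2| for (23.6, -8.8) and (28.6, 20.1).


|23.6-28.6| + |(-8.8)-20.1| = 5 + 28.9 = 33.9

33.9


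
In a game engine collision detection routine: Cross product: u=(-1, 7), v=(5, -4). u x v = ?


u x v = u_x*v_y - u_y*v_x = (-1)*(-4) - 7*5
= 4 - 35 = -31

-31


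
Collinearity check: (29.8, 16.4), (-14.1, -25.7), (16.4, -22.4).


Cross product: ((-14.1)-29.8)*((-22.4)-16.4) - ((-25.7)-16.4)*(16.4-29.8)
= 1139.18

No, not collinear


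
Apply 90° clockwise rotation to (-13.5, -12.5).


90° CW: (x,y) -> (y, -x)
(-13.5,-12.5) -> (-12.5, 13.5)

(-12.5, 13.5)


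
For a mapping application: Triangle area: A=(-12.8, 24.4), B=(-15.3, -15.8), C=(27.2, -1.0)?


Area = |x_A(y_B-y_C) + x_B(y_C-y_A) + x_C(y_A-y_B)|/2
= |189.44 + 388.62 + 1093.44|/2
= 1671.5/2 = 835.75

835.75


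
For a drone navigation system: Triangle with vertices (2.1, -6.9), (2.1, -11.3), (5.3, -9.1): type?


Side lengths squared: AB^2=19.36, BC^2=15.08, CA^2=15.08
Sorted: [15.08, 15.08, 19.36]
By sides: Isosceles, By angles: Acute

Isosceles, Acute


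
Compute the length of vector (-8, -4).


|u| = sqrt((-8)^2 + (-4)^2) = sqrt(80) = 8.9443

8.9443


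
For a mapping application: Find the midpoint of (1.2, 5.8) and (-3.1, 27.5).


M = ((1.2+(-3.1))/2, (5.8+27.5)/2)
= (-0.95, 16.65)

(-0.95, 16.65)


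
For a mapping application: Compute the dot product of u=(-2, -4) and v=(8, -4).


u . v = u_x*v_x + u_y*v_y = (-2)*8 + (-4)*(-4)
= (-16) + 16 = 0

0


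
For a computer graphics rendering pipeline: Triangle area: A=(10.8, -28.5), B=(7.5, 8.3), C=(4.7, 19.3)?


Area = |x_A(y_B-y_C) + x_B(y_C-y_A) + x_C(y_A-y_B)|/2
= |(-118.8) + 358.5 + (-172.96)|/2
= 66.74/2 = 33.37

33.37


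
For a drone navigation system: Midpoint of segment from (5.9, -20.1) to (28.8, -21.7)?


M = ((5.9+28.8)/2, ((-20.1)+(-21.7))/2)
= (17.35, -20.9)

(17.35, -20.9)


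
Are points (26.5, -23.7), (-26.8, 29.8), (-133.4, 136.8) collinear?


Cross product: ((-26.8)-26.5)*(136.8-(-23.7)) - (29.8-(-23.7))*((-133.4)-26.5)
= 0

Yes, collinear


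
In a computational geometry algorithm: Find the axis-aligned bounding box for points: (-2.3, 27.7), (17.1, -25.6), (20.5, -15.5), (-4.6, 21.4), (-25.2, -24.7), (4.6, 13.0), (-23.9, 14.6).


x range: [-25.2, 20.5]
y range: [-25.6, 27.7]
Bounding box: (-25.2,-25.6) to (20.5,27.7)

(-25.2,-25.6) to (20.5,27.7)


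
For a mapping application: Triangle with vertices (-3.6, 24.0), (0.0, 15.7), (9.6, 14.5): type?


Side lengths squared: AB^2=81.85, BC^2=93.6, CA^2=264.49
Sorted: [81.85, 93.6, 264.49]
By sides: Scalene, By angles: Obtuse

Scalene, Obtuse
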